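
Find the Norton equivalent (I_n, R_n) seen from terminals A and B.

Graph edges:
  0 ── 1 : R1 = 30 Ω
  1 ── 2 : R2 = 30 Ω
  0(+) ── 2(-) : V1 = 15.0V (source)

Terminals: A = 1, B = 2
Find the Thévenin equivalent first; then I_n = V_th/R_th and R_n = R_th.
Step 1 — V_th is the open-circuit voltage V_A - V_B (nothing connected across the terminals).
Nodal analysis, taking node 2 as the 0 V reference.
Source V1 fixes V_0 = 15 V.
KCL at each unknown node (sum of currents leaving = 0; resistances in Ω):
  Node 1: (V_1 - 15)/30 + (V_1 - 0)/30 = 0
Collecting terms: 0.06667 × V_1 = 0.5  =>  V_1 = 7.5 V
V_th = V_1 - V_2 = 7.5 - 0 = 7.5 V
Step 2 — R_th: zero the source — replace V1 by a short circuit (node 2 merges into node 0) — and find the resistance seen between A (node 1) and B (node 0).
Reduce the network between node 1 (A) and node 0 (B) by series/parallel combination:
  Rp1 = R1 ‖ R2 (parallel, both between nodes 0 and 1) = 1/(1/30 + 1/30) = 15 Ω
R_th = 15 Ω
I_n = V_th/R_th = 7.5/15 = 0.5 A, and R_n = R_th = 15 Ω

Final answer: I_n = 0.5 A, R_n = 15 Ω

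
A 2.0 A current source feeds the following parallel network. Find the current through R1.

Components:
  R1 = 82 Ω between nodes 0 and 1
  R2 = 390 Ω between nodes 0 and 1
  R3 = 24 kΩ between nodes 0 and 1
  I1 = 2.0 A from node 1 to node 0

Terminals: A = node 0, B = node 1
All resistors sit directly between nodes 0 and 1, so they are in parallel and share one voltage V; the full source current 2 A splits among them.
1/R_par = 1/82 + 1/390 + 1/24000 = 0.0148 S  =>  R_par = 67.56 Ω
V = I × R_par = 2 × 67.56 = 135.1 V
I_R1 = V/R1 = 135.1/82 = 1.648 A

Final answer: 1.648 A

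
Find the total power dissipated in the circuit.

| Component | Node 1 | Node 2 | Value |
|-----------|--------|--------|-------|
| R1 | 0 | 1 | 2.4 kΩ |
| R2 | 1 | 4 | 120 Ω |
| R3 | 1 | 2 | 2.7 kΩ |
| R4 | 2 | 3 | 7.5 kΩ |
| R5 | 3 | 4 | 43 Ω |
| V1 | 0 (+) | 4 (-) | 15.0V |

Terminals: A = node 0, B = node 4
Nodal analysis, taking node 4 as the 0 V reference.
Source V1 fixes V_0 = 15 V.
KCL at each unknown node (sum of currents leaving = 0; resistances in Ω):
  Node 1: (V_1 - 15)/2400 + (V_1 - 0)/120 + (V_1 - V_2)/2700 = 0
  Node 2: (V_2 - V_1)/2700 + (V_2 - V_3)/7500 = 0
  Node 3: (V_3 - V_2)/7500 + (V_3 - 0)/43 = 0
Collecting terms (coefficients in siemens):
  0.00912·V_1 - 0.0003704·V_2 = 0.00625
  0.0005037·V_2 - 0.0003704·V_1 - 0.0001333·V_3 = 0
  0.02339·V_3 - 0.0001333·V_2 = 0
Solving these 3 simultaneous equations (Gaussian elimination) gives:
  V_1 = 0.7064 V, V_2 = 0.5202 V, V_3 = 0.002965 V
Power in each resistor, P = (ΔV)²/R:
  P_R1 = (15 - 0.7064)²/2400 = 0.08513 W
  P_R2 = (0.7064 - 0)²/120 = 0.004158 W
  P_R3 = (0.7064 - 0.5202)²/2700 = 0.00001284 W
  P_R4 = (0.5202 - 0.002965)²/7500 = 0.00003567 W
  P_R5 = (0.002965 - 0)²/43 = 0.0000002045 W
P_total = P_R1 + P_R2 + P_R3 + P_R4 + P_R5 = 0.08933 W

Final answer: 0.08933 W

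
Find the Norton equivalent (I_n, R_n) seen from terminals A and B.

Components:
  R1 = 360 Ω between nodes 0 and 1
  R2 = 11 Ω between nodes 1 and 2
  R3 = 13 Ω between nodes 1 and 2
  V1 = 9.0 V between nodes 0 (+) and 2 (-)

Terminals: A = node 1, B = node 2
Find the Thévenin equivalent first; then I_n = V_th/R_th and R_n = R_th.
Step 1 — V_th is the open-circuit voltage V_A - V_B (nothing connected across the terminals).
Nodal analysis, taking node 2 as the 0 V reference.
Source V1 fixes V_0 = 9 V.
KCL at each unknown node (sum of currents leaving = 0; resistances in Ω):
  Node 1: (V_1 - 9)/360 + (V_1 - 0)/11 + (V_1 - 0)/13 = 0
Collecting terms: 0.1706 × V_1 = 0.025  =>  V_1 = 0.1465 V
V_th = V_1 - V_2 = 0.1465 - 0 = 0.1465 V
Step 2 — R_th: zero the source — replace V1 by a short circuit (node 2 merges into node 0) — and find the resistance seen between A (node 1) and B (node 0).
Reduce the network between node 1 (A) and node 0 (B) by series/parallel combination:
  Rp1 = R1 ‖ R2 ‖ R3 (parallel, all between nodes 0 and 1) = 1/(1/360 + 1/11 + 1/13) = 5.861 Ω
R_th = 5.861 Ω
I_n = V_th/R_th = 0.1465/5.861 = 0.025 A, and R_n = R_th = 5.861 Ω

Final answer: I_n = 0.025 A, R_n = 5.861 Ω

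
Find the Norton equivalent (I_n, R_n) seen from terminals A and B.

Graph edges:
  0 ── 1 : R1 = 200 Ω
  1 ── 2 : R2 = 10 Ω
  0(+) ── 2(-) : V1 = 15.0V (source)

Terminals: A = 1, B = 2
Find the Thévenin equivalent first; then I_n = V_th/R_th and R_n = R_th.
Step 1 — V_th is the open-circuit voltage V_A - V_B (nothing connected across the terminals).
Nodal analysis, taking node 2 as the 0 V reference.
Source V1 fixes V_0 = 15 V.
KCL at each unknown node (sum of currents leaving = 0; resistances in Ω):
  Node 1: (V_1 - 15)/200 + (V_1 - 0)/10 = 0
Collecting terms: 0.105 × V_1 = 0.075  =>  V_1 = 0.7143 V
V_th = V_1 - V_2 = 0.7143 - 0 = 0.7143 V
Step 2 — R_th: zero the source — replace V1 by a short circuit (node 2 merges into node 0) — and find the resistance seen between A (node 1) and B (node 0).
Reduce the network between node 1 (A) and node 0 (B) by series/parallel combination:
  Rp1 = R1 ‖ R2 (parallel, both between nodes 0 and 1) = 1/(1/200 + 1/10) = 9.524 Ω
R_th = 9.524 Ω
I_n = V_th/R_th = 0.7143/9.524 = 0.075 A, and R_n = R_th = 9.524 Ω

Final answer: I_n = 0.075 A, R_n = 9.524 Ω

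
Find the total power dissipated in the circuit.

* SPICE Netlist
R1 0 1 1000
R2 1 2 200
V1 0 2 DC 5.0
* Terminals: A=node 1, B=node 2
Nodal analysis, taking node 2 as the 0 V reference.
Source V1 fixes V_0 = 5 V.
KCL at each unknown node (sum of currents leaving = 0; resistances in Ω):
  Node 1: (V_1 - 5)/1000 + (V_1 - 0)/200 = 0
Collecting terms: 0.006 × V_1 = 0.005  =>  V_1 = 0.8333 V
Power in each resistor, P = (ΔV)²/R:
  P_R1 = (5 - 0.8333)²/1000 = 0.01736 W
  P_R2 = (0.8333 - 0)²/200 = 0.003472 W
P_total = P_R1 + P_R2 = 0.02083 W

Final answer: 0.02083 W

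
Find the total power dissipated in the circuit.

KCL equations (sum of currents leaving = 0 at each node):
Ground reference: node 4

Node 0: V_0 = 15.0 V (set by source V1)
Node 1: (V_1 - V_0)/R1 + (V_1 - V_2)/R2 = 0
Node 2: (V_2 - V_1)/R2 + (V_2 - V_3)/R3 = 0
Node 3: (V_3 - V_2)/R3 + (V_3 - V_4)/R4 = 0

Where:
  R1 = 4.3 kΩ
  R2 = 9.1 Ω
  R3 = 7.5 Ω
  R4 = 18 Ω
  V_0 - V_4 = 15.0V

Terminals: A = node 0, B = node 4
Nodal analysis, taking node 4 as the 0 V reference.
Source V1 fixes V_0 = 15 V.
KCL at each unknown node (sum of currents leaving = 0; resistances in Ω):
  Node 1: (V_1 - 15)/4300 + (V_1 - V_2)/9.1 = 0
  Node 2: (V_2 - V_1)/9.1 + (V_2 - V_3)/7.5 = 0
  Node 3: (V_3 - V_2)/7.5 + (V_3 - 0)/18 = 0
Collecting terms (coefficients in siemens):
  0.1101·V_1 - 0.1099·V_2 = 0.003488
  0.2432·V_2 - 0.1099·V_1 - 0.1333·V_3 = 0
  0.1889·V_3 - 0.1333·V_2 = 0
Solving these 3 simultaneous equations (Gaussian elimination) gives:
  V_1 = 0.1197 V, V_2 = 0.08824 V, V_3 = 0.06229 V
Power in each resistor, P = (ΔV)²/R:
  P_R1 = (15 - 0.1197)²/4300 = 0.05149 W
  P_R2 = (0.1197 - 0.08824)²/9.1 = 0.000109 W
  P_R3 = (0.08824 - 0.06229)²/7.5 = 0.00008981 W
  P_R4 = (0.06229 - 0)²/18 = 0.0002156 W
P_total = P_R1 + P_R2 + P_R3 + P_R4 = 0.05191 W

Final answer: 0.05191 W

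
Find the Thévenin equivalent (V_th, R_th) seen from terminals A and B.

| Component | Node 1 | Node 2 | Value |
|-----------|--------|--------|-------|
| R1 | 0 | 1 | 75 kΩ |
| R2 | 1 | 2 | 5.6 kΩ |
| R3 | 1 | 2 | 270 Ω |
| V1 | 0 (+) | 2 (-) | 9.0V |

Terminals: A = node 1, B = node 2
Step 1 — V_th is the open-circuit voltage V_A - V_B (nothing connected across the terminals).
Nodal analysis, taking node 2 as the 0 V reference.
Source V1 fixes V_0 = 9 V.
KCL at each unknown node (sum of currents leaving = 0; resistances in Ω):
  Node 1: (V_1 - 9)/75000 + (V_1 - 0)/5600 + (V_1 - 0)/270 = 0
Collecting terms: 0.003896 × V_1 = 0.00012  =>  V_1 = 0.0308 V
V_th = V_1 - V_2 = 0.0308 - 0 = 0.0308 V
Step 2 — R_th: zero the source — replace V1 by a short circuit (node 2 merges into node 0) — and find the resistance seen between A (node 1) and B (node 0).
Reduce the network between node 1 (A) and node 0 (B) by series/parallel combination:
  Rp1 = R1 ‖ R2 ‖ R3 (parallel, all between nodes 0 and 1) = 1/(1/75000 + 1/5600 + 1/270) = 256.7 Ω
R_th = 256.7 Ω

Final answer: V_th = 0.0308 V, R_th = 256.7 Ω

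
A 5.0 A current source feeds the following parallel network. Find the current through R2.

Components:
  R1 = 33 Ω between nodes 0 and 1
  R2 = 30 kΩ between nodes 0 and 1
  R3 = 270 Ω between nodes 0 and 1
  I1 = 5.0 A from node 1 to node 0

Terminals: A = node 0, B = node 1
All resistors sit directly between nodes 0 and 1, so they are in parallel and share one voltage V; the full source current 5 A splits among them.
1/R_par = 1/33 + 1/30000 + 1/270 = 0.03404 S  =>  R_par = 29.38 Ω
V = I × R_par = 5 × 29.38 = 146.9 V
I_R2 = V/R2 = 146.9/30000 = 0.004896 A

Final answer: 0.004896 A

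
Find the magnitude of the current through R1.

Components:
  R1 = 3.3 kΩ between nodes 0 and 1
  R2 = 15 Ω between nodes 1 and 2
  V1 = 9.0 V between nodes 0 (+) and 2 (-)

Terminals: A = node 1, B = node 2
Nodal analysis, taking node 2 as the 0 V reference.
Source V1 fixes V_0 = 9 V.
KCL at each unknown node (sum of currents leaving = 0; resistances in Ω):
  Node 1: (V_1 - 9)/3300 + (V_1 - 0)/15 = 0
Collecting terms: 0.06697 × V_1 = 0.002727  =>  V_1 = 0.04072 V
I_R1 = (V_0 - V_1)/R1 = (9 - 0.04072)/3300 = 0.002715 A
|I_R1| = 0.002715 A

Final answer: |I_R1| = 0.002715 A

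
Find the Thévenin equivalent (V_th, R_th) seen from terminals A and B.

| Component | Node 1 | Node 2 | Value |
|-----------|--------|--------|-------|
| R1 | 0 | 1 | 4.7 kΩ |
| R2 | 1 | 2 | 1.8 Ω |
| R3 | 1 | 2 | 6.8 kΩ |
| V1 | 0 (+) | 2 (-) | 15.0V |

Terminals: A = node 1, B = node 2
Step 1 — V_th is the open-circuit voltage V_A - V_B (nothing connected across the terminals).
Nodal analysis, taking node 2 as the 0 V reference.
Source V1 fixes V_0 = 15 V.
KCL at each unknown node (sum of currents leaving = 0; resistances in Ω):
  Node 1: (V_1 - 15)/4700 + (V_1 - 0)/1.8 + (V_1 - 0)/6800 = 0
Collecting terms: 0.5559 × V_1 = 0.003191  =>  V_1 = 0.005741 V
V_th = V_1 - V_2 = 0.005741 - 0 = 0.005741 V
Step 2 — R_th: zero the source — replace V1 by a short circuit (node 2 merges into node 0) — and find the resistance seen between A (node 1) and B (node 0).
Reduce the network between node 1 (A) and node 0 (B) by series/parallel combination:
  Rp1 = R1 ‖ R2 ‖ R3 (parallel, all between nodes 0 and 1) = 1/(1/4700 + 1/1.8 + 1/6800) = 1.799 Ω
R_th = 1.799 Ω

Final answer: V_th = 0.005741 V, R_th = 1.799 Ω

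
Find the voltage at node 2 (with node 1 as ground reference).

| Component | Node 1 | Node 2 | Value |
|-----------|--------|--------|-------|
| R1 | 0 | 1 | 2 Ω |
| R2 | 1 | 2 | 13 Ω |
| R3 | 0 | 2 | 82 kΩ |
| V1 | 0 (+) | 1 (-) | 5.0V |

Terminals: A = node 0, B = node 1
Nodal analysis, taking node 1 as the 0 V reference.
Source V1 fixes V_0 = 5 V.
KCL at each unknown node (sum of currents leaving = 0; resistances in Ω):
  Node 2: (V_2 - 0)/13 + (V_2 - 5)/82000 = 0
Collecting terms: 0.07694 × V_2 = 0.00006098  =>  V_2 = 0.0007926 V
The requested potential is V_2 = 0.0007926 V.

Final answer: V_2 = 0.0007926 V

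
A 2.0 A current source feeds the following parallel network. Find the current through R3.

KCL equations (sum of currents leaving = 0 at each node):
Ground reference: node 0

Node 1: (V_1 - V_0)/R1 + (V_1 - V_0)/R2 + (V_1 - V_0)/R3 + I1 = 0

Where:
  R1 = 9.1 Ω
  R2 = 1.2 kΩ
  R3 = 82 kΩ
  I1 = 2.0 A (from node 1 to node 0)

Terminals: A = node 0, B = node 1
All resistors sit directly between nodes 0 and 1, so they are in parallel and share one voltage V; the full source current 2 A splits among them.
1/R_par = 1/9.1 + 1/1200 + 1/82000 = 0.1107 S  =>  R_par = 9.031 Ω
V = I × R_par = 2 × 9.031 = 18.06 V
I_R3 = V/R3 = 18.06/82000 = 0.0002203 A

Final answer: 0.0002203 A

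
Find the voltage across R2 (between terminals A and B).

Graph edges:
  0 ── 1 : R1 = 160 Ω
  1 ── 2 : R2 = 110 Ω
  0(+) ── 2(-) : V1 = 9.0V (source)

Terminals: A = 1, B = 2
R1 and R2 are in series across V1 (node 0 → node 1 → node 2), and the output A–B is taken across R2, so this is a voltage divider.
Series current: I = V1/(R1 + R2) = 9/(160 + 110) = 9/270 = 0.03333 A
V_R2 = I × R2 = V1 × R2/(R1 + R2) = 9 × 110/270 = 3.667 V

Final answer: 3.667 V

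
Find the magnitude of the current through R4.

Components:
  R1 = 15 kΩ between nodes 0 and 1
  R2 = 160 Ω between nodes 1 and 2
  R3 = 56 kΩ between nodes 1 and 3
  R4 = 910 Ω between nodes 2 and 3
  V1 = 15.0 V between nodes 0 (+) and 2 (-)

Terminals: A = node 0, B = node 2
Nodal analysis, taking node 2 as the 0 V reference.
Source V1 fixes V_0 = 15 V.
KCL at each unknown node (sum of currents leaving = 0; resistances in Ω):
  Node 1: (V_1 - 15)/15000 + (V_1 - 0)/160 + (V_1 - V_3)/56000 = 0
  Node 3: (V_3 - V_1)/56000 + (V_3 - 0)/910 = 0
Collecting terms (coefficients in siemens):
  0.006335·V_1 - 0.00001786·V_3 = 0.001
  0.001117·V_3 - 0.00001786·V_1 = 0
Determinant D = (0.006335)(0.001117) - (-0.00001786)(-0.00001786) = 0.000007074
V_1 = [(0.001)(0.001117) - (-0.00001786)(0)]/D = 0.1579 V
V_3 = [(0.006335)(0) - (0.001)(-0.00001786)]/D = 0.002524 V
I_R4 = (V_2 - V_3)/R4 = (0 - 0.002524)/910 = -0.000002774 A
|I_R4| = 0.000002774 A

Final answer: |I_R4| = 2.774e-06 A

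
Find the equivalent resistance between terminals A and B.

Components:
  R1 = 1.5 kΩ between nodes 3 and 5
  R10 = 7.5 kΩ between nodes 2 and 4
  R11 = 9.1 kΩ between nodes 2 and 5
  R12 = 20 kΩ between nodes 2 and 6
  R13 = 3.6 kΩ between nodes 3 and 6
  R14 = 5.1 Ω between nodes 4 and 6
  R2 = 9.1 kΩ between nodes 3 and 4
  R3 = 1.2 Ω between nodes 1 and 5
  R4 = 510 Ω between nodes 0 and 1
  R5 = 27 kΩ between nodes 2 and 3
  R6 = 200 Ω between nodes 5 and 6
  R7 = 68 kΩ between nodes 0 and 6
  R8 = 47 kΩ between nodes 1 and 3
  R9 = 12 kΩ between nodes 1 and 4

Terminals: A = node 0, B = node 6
The network is not a plain series/parallel combination. Inject a 1 A test current into terminal A (node 0) and return it from terminal B (node 6); then R_eq = V_A / (1 A).
Nodal analysis, taking node 6 as the 0 V reference.
Current source I_test pushes 1 A into node 0 and draws it out of node 6.
KCL at each unknown node (sum of currents leaving = 0; resistances in Ω):
  Node 0: (V_0 - V_1)/510 + (V_0 - 0)/68000 - 1 = 0
  Node 1: (V_1 - V_0)/510 + (V_1 - V_5)/1.2 + (V_1 - V_3)/47000 + (V_1 - V_4)/12000 = 0
  Node 2: (V_2 - V_3)/27000 + (V_2 - V_4)/7500 + (V_2 - V_5)/9100 + (V_2 - 0)/20000 = 0
  Node 3: (V_3 - V_1)/47000 + (V_3 - V_2)/27000 + (V_3 - V_5)/1500 + (V_3 - V_4)/9100 + (V_3 - 0)/3600 = 0
  Node 4: (V_4 - V_1)/12000 + (V_4 - V_2)/7500 + (V_4 - V_3)/9100 + (V_4 - 0)/5.1 = 0
  Node 5: (V_5 - V_1)/1.2 + (V_5 - V_2)/9100 + (V_5 - V_3)/1500 + (V_5 - 0)/200 = 0
Collecting terms (coefficients in siemens):
  0.001975·V_0 - 0.001961·V_1 = 1
  0.8354·V_1 - 0.001961·V_0 - 0.00002128·V_3 - 0.00008333·V_4 - 0.8333·V_5 = 0
  0.0003303·V_2 - 0.00003704·V_3 - 0.0001333·V_4 - 0.0001099·V_5 = 0
  0.001113·V_3 - 0.00002128·V_1 - 0.00003704·V_2 - 0.0001099·V_4 - 0.0006667·V_5 = 0
  0.1964·V_4 - 0.00008333·V_1 - 0.0001333·V_2 - 0.0001099·V_3 = 0
  0.8391·V_5 - 0.8333·V_1 - 0.0001099·V_2 - 0.0006667·V_3 = 0
Solving these 6 simultaneous equations (Gaussian elimination) gives:
  V_0 = 689.2 V, V_1 = 184.4 V, V_2 = 74.03 V, V_3 = 115.8 V
  V_4 = 0.1933 V, V_5 = 183.2 V
R_eq = V_0 / 1 A = 689.2 Ω

Final answer: 689.2 Ω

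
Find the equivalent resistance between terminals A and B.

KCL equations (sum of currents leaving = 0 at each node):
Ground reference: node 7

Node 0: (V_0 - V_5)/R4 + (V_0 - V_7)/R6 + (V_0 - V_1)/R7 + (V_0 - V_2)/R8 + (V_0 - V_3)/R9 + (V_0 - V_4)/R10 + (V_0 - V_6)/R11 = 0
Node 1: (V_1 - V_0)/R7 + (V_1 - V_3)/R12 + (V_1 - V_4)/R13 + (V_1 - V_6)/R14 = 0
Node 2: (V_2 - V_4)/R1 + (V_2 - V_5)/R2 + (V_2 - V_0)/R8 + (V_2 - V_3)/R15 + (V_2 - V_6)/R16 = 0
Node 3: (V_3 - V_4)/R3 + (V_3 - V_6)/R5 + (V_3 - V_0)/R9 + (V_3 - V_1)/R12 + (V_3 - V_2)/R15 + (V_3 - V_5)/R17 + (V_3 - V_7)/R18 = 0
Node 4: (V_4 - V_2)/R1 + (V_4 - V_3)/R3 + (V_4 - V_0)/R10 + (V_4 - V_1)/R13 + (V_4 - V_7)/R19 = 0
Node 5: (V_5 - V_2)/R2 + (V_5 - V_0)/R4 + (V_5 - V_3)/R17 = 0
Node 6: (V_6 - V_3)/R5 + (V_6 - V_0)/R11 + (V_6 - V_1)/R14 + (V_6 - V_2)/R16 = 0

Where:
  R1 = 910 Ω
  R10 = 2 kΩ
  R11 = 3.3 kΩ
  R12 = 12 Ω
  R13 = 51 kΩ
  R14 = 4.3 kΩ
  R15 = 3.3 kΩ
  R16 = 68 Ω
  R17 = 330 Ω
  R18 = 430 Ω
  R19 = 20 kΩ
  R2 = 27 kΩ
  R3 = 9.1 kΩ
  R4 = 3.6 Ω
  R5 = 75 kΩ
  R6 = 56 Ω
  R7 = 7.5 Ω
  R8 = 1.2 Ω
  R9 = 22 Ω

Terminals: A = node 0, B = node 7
The network is not a plain series/parallel combination. Inject a 1 A test current into terminal A (node 0) and return it from terminal B (node 7); then R_eq = V_A / (1 A).
Nodal analysis, taking node 7 as the 0 V reference.
Current source I_test pushes 1 A into node 0 and draws it out of node 7.
KCL at each unknown node (sum of currents leaving = 0; resistances in Ω):
  Node 0: (V_0 - V_5)/3.6 + (V_0 - 0)/56 + (V_0 - V_1)/7.5 + (V_0 - V_2)/1.2 + (V_0 - V_3)/22 + (V_0 - V_4)/2000 + (V_0 - V_6)/3300 - 1 = 0
  Node 1: (V_1 - V_0)/7.5 + (V_1 - V_3)/12 + (V_1 - V_4)/51000 + (V_1 - V_6)/4300 = 0
  Node 2: (V_2 - V_0)/1.2 + (V_2 - V_4)/910 + (V_2 - V_5)/27000 + (V_2 - V_3)/3300 + (V_2 - V_6)/68 = 0
  Node 3: (V_3 - V_0)/22 + (V_3 - V_1)/12 + (V_3 - V_2)/3300 + (V_3 - V_4)/9100 + (V_3 - V_6)/75000 + (V_3 - V_5)/330 + (V_3 - 0)/430 = 0
  Node 4: (V_4 - V_0)/2000 + (V_4 - V_1)/51000 + (V_4 - V_2)/910 + (V_4 - V_3)/9100 + (V_4 - 0)/20000 = 0
  Node 5: (V_5 - V_0)/3.6 + (V_5 - V_2)/27000 + (V_5 - V_3)/330 = 0
  Node 6: (V_6 - V_0)/3300 + (V_6 - V_1)/4300 + (V_6 - V_2)/68 + (V_6 - V_3)/75000 = 0
Collecting terms (coefficients in siemens):
  1.309·V_0 - 0.1333·V_1 - 0.8333·V_2 - 0.04545·V_3 - 0.0005·V_4 - 0.2778·V_5 - 0.000303·V_6 = 1
  0.2169·V_1 - 0.1333·V_0 - 0.08333·V_3 - 0.00001961·V_4 - 0.0002326·V_6 = 0
  0.8495·V_2 - 0.8333·V_0 - 0.000303·V_3 - 0.001099·V_4 - 0.00003704·V_5 - 0.01471·V_6 = 0
  0.1346·V_3 - 0.04545·V_0 - 0.08333·V_1 - 0.000303·V_2 - 0.0001099·V_4 - 0.00303·V_5 - 0.00001333·V_6 = 0
  0.001778·V_4 - 0.0005·V_0 - 0.00001961·V_1 - 0.001099·V_2 - 0.0001099·V_3 = 0
  0.2808·V_5 - 0.2778·V_0 - 0.00003704·V_2 - 0.00303·V_3 = 0
  0.01525·V_6 - 0.000303·V_0 - 0.0002326·V_1 - 0.01471·V_2 - 0.00001333·V_3 = 0
Solving these 7 simultaneous equations (Gaussian elimination) gives:
  V_0 = 49.56 V, V_1 = 49.13 V, V_2 = 49.56 V, V_3 = 48.43 V
  V_4 = 48.09 V, V_5 = 49.55 V, V_6 = 49.55 V
R_eq = V_0 / 1 A = 49.56 Ω

Final answer: 49.56 Ω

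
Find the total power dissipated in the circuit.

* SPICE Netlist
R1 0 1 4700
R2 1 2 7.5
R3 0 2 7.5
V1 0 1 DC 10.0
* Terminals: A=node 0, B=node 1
Nodal analysis, taking node 1 as the 0 V reference.
Source V1 fixes V_0 = 10 V.
KCL at each unknown node (sum of currents leaving = 0; resistances in Ω):
  Node 2: (V_2 - 0)/7.5 + (V_2 - 10)/7.5 = 0
Collecting terms: 0.2667 × V_2 = 1.333  =>  V_2 = 5 V
Power in each resistor, P = (ΔV)²/R:
  P_R1 = (10 - 0)²/4700 = 0.02128 W
  P_R2 = (0 - 5)²/7.5 = 3.333 W
  P_R3 = (10 - 5)²/7.5 = 3.333 W
P_total = P_R1 + P_R2 + P_R3 = 6.688 W

Final answer: 6.688 W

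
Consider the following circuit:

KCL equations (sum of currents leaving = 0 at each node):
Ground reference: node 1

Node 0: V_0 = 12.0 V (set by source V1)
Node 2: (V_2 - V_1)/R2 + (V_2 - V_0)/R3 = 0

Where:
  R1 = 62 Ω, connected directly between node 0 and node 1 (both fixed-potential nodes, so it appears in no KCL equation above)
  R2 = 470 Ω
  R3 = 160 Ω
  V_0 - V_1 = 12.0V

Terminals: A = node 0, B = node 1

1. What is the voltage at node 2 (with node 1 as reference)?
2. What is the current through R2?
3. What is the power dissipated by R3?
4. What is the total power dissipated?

Nodal analysis, taking node 1 as the 0 V reference.
Source V1 fixes V_0 = 12 V.
KCL at each unknown node (sum of currents leaving = 0; resistances in Ω):
  Node 2: (V_2 - 0)/470 + (V_2 - 12)/160 = 0
Collecting terms: 0.008378 × V_2 = 0.075  =>  V_2 = 8.952 V
Part 1:
  Read off the nodal solution: V_2 = 8.952 V
Part 2:
  I_R2 = (V_1 - V_2)/R2 = (0 - 8.952)/470 = -0.01905 A
  Magnitude: I_R2 = 0.01905 A
Part 3:
  I_R3 = (V_0 - V_2)/R3 = (12 - 8.952)/160 = 0.01905 A
  P_R3 = I_R3² × R3 = (0.01905)² × 160 = 0.05805 W
Part 4:
  Power in each resistor, P = (ΔV)²/R:
    P_R1 = (12 - 0)²/62 = 2.323 W
    P_R2 = (0 - 8.952)²/470 = 0.1705 W
    P_R3 = (12 - 8.952)²/160 = 0.05805 W
  P_total = P_R1 + P_R2 + P_R3 = 2.551 W

Final answers:
1. V_2 = 8.952 V
2. I_R2 = 0.01905 A
3. P_R3 = 0.05805 W
4. P_total = 2.551 W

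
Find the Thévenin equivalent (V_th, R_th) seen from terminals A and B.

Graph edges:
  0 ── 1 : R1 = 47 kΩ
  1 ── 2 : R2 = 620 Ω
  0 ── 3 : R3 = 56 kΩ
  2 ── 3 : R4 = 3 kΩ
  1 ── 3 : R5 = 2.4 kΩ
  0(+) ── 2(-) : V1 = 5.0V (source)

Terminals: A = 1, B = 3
Step 1 — V_th is the open-circuit voltage V_A - V_B (nothing connected across the terminals).
Nodal analysis, taking node 2 as the 0 V reference.
Source V1 fixes V_0 = 5 V.
KCL at each unknown node (sum of currents leaving = 0; resistances in Ω):
  Node 1: (V_1 - 5)/47000 + (V_1 - 0)/620 + (V_1 - V_3)/2400 = 0
  Node 3: (V_3 - 5)/56000 + (V_3 - 0)/3000 + (V_3 - V_1)/2400 = 0
Collecting terms (coefficients in siemens):
  0.002051·V_1 - 0.0004167·V_3 = 0.0001064
  0.0007679·V_3 - 0.0004167·V_1 = 0.00008929
Determinant D = (0.002051)(0.0007679) - (-0.0004167)(-0.0004167) = 0.000001401
V_1 = [(0.0001064)(0.0007679) - (-0.0004167)(0.00008929)]/D = 0.08485 V
V_3 = [(0.002051)(0.00008929) - (0.0001064)(-0.0004167)]/D = 0.1623 V
V_th = V_1 - V_3 = 0.08485 - 0.1623 = -0.07747 V
Step 2 — R_th: zero the source — replace V1 by a short circuit (node 2 merges into node 0) — and find the resistance seen between A (node 1) and B (node 3).
Reduce the network between node 1 (A) and node 3 (B) by series/parallel combination:
  Rp1 = R1 ‖ R2 (parallel, both between nodes 0 and 1) = 1/(1/47000 + 1/620) = 611.9 Ω
  Rp2 = R3 ‖ R4 (parallel, both between nodes 0 and 3) = 1/(1/56000 + 1/3000) = 2847 Ω
  Rs1 = Rp1 + Rp2 (series, joined only at node 0) = 611.9 + 2847 = 3459 Ω
  Rp3 = R5 ‖ Rs1 (parallel, both between nodes 1 and 3) = 1/(1/2400 + 1/3459) = 1417 Ω
R_th = 1.417 kΩ

Final answer: V_th = -0.07747 V, R_th = 1.417 kΩ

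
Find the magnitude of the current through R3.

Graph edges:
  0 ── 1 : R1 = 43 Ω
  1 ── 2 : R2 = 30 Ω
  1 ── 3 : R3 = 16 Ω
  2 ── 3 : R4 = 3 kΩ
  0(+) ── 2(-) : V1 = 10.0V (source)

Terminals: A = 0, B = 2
Nodal analysis, taking node 2 as the 0 V reference.
Source V1 fixes V_0 = 10 V.
KCL at each unknown node (sum of currents leaving = 0; resistances in Ω):
  Node 1: (V_1 - 10)/43 + (V_1 - 0)/30 + (V_1 - V_3)/16 = 0
  Node 3: (V_3 - V_1)/16 + (V_3 - 0)/3000 = 0
Collecting terms (coefficients in siemens):
  0.1191·V_1 - 0.0625·V_3 = 0.2326
  0.06283·V_3 - 0.0625·V_1 = 0
Determinant D = (0.1191)(0.06283) - (-0.0625)(-0.0625) = 0.003577
V_1 = [(0.2326)(0.06283) - (-0.0625)(0)]/D = 4.086 V
V_3 = [(0.1191)(0) - (0.2326)(-0.0625)]/D = 4.064 V
I_R3 = (V_1 - V_3)/R3 = (4.086 - 4.064)/16 = 0.001355 A
|I_R3| = 0.001355 A

Final answer: |I_R3| = 0.001355 A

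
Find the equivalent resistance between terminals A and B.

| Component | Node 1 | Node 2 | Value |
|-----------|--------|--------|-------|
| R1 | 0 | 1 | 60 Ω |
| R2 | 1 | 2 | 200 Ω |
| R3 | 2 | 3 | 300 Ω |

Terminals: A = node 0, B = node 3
Reduce the network between node 0 (A) and node 3 (B) by series/parallel combination:
  Rs1 = R1 + R2 (series, joined only at node 1) = 60 + 200 = 260 Ω
  Rs2 = R3 + Rs1 (series, joined only at node 2) = 300 + 260 = 560 Ω
R_eq = 560 Ω

Final answer: 560 Ω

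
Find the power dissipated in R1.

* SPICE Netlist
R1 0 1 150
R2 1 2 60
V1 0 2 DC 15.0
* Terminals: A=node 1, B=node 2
Nodal analysis, taking node 2 as the 0 V reference.
Source V1 fixes V_0 = 15 V.
KCL at each unknown node (sum of currents leaving = 0; resistances in Ω):
  Node 1: (V_1 - 15)/150 + (V_1 - 0)/60 = 0
Collecting terms: 0.02333 × V_1 = 0.1  =>  V_1 = 4.286 V
I_R1 = (V_0 - V_1)/R1 = (15 - 4.286)/150 = 0.07143 A
P_R1 = I_R1² × R1 = (0.07143)² × 150 = 0.7653 W

Final answer: 0.7653 W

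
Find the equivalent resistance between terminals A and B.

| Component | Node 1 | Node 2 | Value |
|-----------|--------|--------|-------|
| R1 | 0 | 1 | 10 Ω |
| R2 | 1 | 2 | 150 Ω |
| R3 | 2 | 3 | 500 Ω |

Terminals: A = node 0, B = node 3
Reduce the network between node 0 (A) and node 3 (B) by series/parallel combination:
  Rs1 = R1 + R2 (series, joined only at node 1) = 10 + 150 = 160 Ω
  Rs2 = R3 + Rs1 (series, joined only at node 2) = 500 + 160 = 660 Ω
R_eq = 660 Ω

Final answer: 660 Ω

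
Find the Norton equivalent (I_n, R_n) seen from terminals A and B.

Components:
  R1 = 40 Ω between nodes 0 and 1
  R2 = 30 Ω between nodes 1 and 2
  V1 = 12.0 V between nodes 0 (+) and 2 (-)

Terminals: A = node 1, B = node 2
Find the Thévenin equivalent first; then I_n = V_th/R_th and R_n = R_th.
Step 1 — V_th is the open-circuit voltage V_A - V_B (nothing connected across the terminals).
Nodal analysis, taking node 2 as the 0 V reference.
Source V1 fixes V_0 = 12 V.
KCL at each unknown node (sum of currents leaving = 0; resistances in Ω):
  Node 1: (V_1 - 12)/40 + (V_1 - 0)/30 = 0
Collecting terms: 0.05833 × V_1 = 0.3  =>  V_1 = 5.143 V
V_th = V_1 - V_2 = 5.143 - 0 = 5.143 V
Step 2 — R_th: zero the source — replace V1 by a short circuit (node 2 merges into node 0) — and find the resistance seen between A (node 1) and B (node 0).
Reduce the network between node 1 (A) and node 0 (B) by series/parallel combination:
  Rp1 = R1 ‖ R2 (parallel, both between nodes 0 and 1) = 1/(1/40 + 1/30) = 17.14 Ω
R_th = 17.14 Ω
I_n = V_th/R_th = 5.143/17.14 = 0.3 A, and R_n = R_th = 17.14 Ω

Final answer: I_n = 0.3 A, R_n = 17.14 Ω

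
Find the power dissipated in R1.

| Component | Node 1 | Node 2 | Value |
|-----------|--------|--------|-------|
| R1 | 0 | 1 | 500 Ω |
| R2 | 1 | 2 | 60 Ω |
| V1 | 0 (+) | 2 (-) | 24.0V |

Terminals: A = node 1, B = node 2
Nodal analysis, taking node 2 as the 0 V reference.
Source V1 fixes V_0 = 24 V.
KCL at each unknown node (sum of currents leaving = 0; resistances in Ω):
  Node 1: (V_1 - 24)/500 + (V_1 - 0)/60 = 0
Collecting terms: 0.01867 × V_1 = 0.048  =>  V_1 = 2.571 V
I_R1 = (V_0 - V_1)/R1 = (24 - 2.571)/500 = 0.04286 A
P_R1 = I_R1² × R1 = (0.04286)² × 500 = 0.9184 W

Final answer: 0.9184 W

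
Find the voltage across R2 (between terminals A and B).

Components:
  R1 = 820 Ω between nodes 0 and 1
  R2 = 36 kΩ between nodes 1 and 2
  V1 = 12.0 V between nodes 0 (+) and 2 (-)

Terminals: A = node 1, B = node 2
R1 and R2 are in series across V1 (node 0 → node 1 → node 2), and the output A–B is taken across R2, so this is a voltage divider.
Series current: I = V1/(R1 + R2) = 12/(820 + 36000) = 12/36820 = 0.0003259 A
V_R2 = I × R2 = V1 × R2/(R1 + R2) = 12 × 36000/36820 = 11.73 V

Final answer: 11.73 V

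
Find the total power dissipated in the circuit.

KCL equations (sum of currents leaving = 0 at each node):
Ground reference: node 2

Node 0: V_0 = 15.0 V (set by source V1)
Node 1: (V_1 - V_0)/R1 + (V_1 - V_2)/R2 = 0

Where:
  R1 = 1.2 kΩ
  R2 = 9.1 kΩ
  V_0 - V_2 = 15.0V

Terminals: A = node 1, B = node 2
Nodal analysis, taking node 2 as the 0 V reference.
Source V1 fixes V_0 = 15 V.
KCL at each unknown node (sum of currents leaving = 0; resistances in Ω):
  Node 1: (V_1 - 15)/1200 + (V_1 - 0)/9100 = 0
Collecting terms: 0.0009432 × V_1 = 0.0125  =>  V_1 = 13.25 V
Power in each resistor, P = (ΔV)²/R:
  P_R1 = (15 - 13.25)²/1200 = 0.002545 W
  P_R2 = (13.25 - 0)²/9100 = 0.0193 W
P_total = P_R1 + P_R2 = 0.02184 W

Final answer: 0.02184 W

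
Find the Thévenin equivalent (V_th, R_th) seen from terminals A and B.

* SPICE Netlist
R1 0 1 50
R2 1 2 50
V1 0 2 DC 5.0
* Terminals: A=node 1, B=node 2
Step 1 — V_th is the open-circuit voltage V_A - V_B (nothing connected across the terminals).
Nodal analysis, taking node 2 as the 0 V reference.
Source V1 fixes V_0 = 5 V.
KCL at each unknown node (sum of currents leaving = 0; resistances in Ω):
  Node 1: (V_1 - 5)/50 + (V_1 - 0)/50 = 0
Collecting terms: 0.04 × V_1 = 0.1  =>  V_1 = 2.5 V
V_th = V_1 - V_2 = 2.5 - 0 = 2.5 V
Step 2 — R_th: zero the source — replace V1 by a short circuit (node 2 merges into node 0) — and find the resistance seen between A (node 1) and B (node 0).
Reduce the network between node 1 (A) and node 0 (B) by series/parallel combination:
  Rp1 = R1 ‖ R2 (parallel, both between nodes 0 and 1) = 1/(1/50 + 1/50) = 25 Ω
R_th = 25 Ω

Final answer: V_th = 2.5 V, R_th = 25 Ω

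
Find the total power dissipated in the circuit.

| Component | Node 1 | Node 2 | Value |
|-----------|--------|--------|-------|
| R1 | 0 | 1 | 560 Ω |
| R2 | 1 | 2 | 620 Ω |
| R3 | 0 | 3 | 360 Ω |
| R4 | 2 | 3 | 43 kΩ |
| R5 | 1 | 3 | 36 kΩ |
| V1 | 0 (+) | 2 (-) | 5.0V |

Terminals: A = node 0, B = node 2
Nodal analysis, taking node 2 as the 0 V reference.
Source V1 fixes V_0 = 5 V.
KCL at each unknown node (sum of currents leaving = 0; resistances in Ω):
  Node 1: (V_1 - 5)/560 + (V_1 - 0)/620 + (V_1 - V_3)/36000 = 0
  Node 3: (V_3 - 5)/360 + (V_3 - 0)/43000 + (V_3 - V_1)/36000 = 0
Collecting terms (coefficients in siemens):
  0.003426·V_1 - 0.00002778·V_3 = 0.008929
  0.002829·V_3 - 0.00002778·V_1 = 0.01389
Determinant D = (0.003426)(0.002829) - (-0.00002778)(-0.00002778) = 0.000009692
V_1 = [(0.008929)(0.002829) - (-0.00002778)(0.01389)]/D = 2.646 V
V_3 = [(0.003426)(0.01389) - (0.008929)(-0.00002778)]/D = 4.936 V
Power in each resistor, P = (ΔV)²/R:
  P_R1 = (5 - 2.646)²/560 = 0.009897 W
  P_R2 = (2.646 - 0)²/620 = 0.01129 W
  P_R3 = (5 - 4.936)²/360 = 0.00001146 W
  P_R4 = (0 - 4.936)²/43000 = 0.0005666 W
  P_R5 = (2.646 - 4.936)²/36000 = 0.0001457 W
P_total = P_R1 + P_R2 + P_R3 + P_R4 + P_R5 = 0.02191 W

Final answer: 0.02191 W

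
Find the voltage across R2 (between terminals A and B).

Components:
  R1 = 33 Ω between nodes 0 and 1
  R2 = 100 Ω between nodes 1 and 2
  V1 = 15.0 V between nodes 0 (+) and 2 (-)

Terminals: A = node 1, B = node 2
R1 and R2 are in series across V1 (node 0 → node 1 → node 2), and the output A–B is taken across R2, so this is a voltage divider.
Series current: I = V1/(R1 + R2) = 15/(33 + 100) = 15/133 = 0.1128 A
V_R2 = I × R2 = V1 × R2/(R1 + R2) = 15 × 100/133 = 11.28 V

Final answer: 11.28 V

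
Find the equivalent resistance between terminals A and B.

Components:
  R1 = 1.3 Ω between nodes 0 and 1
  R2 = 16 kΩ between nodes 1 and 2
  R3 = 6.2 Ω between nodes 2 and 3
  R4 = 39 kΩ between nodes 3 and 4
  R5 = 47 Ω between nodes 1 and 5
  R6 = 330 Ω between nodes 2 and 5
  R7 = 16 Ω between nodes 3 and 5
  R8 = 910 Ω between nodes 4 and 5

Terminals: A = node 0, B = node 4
The network is not a plain series/parallel combination. Inject a 1 A test current into terminal A (node 0) and return it from terminal B (node 4); then R_eq = V_A / (1 A).
Nodal analysis, taking node 4 as the 0 V reference.
Current source I_test pushes 1 A into node 0 and draws it out of node 4.
KCL at each unknown node (sum of currents leaving = 0; resistances in Ω):
  Node 0: (V_0 - V_1)/1.3 - 1 = 0
  Node 1: (V_1 - V_0)/1.3 + (V_1 - V_2)/16000 + (V_1 - V_5)/47 = 0
  Node 2: (V_2 - V_1)/16000 + (V_2 - V_3)/6.2 + (V_2 - V_5)/330 = 0
  Node 3: (V_3 - V_2)/6.2 + (V_3 - 0)/39000 + (V_3 - V_5)/16 = 0
  Node 5: (V_5 - V_1)/47 + (V_5 - V_2)/330 + (V_5 - V_3)/16 + (V_5 - 0)/910 = 0
Collecting terms (coefficients in siemens):
  0.7692·V_0 - 0.7692·V_1 = 1
  0.7906·V_1 - 0.7692·V_0 - 0.0000625·V_2 - 0.02128·V_5 = 0
  0.1644·V_2 - 0.0000625·V_1 - 0.1613·V_3 - 0.00303·V_5 = 0
  0.2238·V_3 - 0.1613·V_2 - 0.0625·V_5 = 0
  0.08791·V_5 - 0.02128·V_1 - 0.00303·V_2 - 0.0625·V_3 = 0
Solving these 5 simultaneous equations (Gaussian elimination) gives:
  V_0 = 937.4 V, V_1 = 936.1 V, V_2 = 889 V, V_3 = 889 V
  V_5 = 889.3 V
R_eq = V_0 / 1 A = 937.4 Ω

Final answer: 937.4 Ω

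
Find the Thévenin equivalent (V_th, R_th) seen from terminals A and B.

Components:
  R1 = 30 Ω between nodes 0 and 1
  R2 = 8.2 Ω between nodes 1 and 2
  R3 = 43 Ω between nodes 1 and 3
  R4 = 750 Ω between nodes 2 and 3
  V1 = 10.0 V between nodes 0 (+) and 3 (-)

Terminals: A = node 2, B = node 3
Step 1 — V_th is the open-circuit voltage V_A - V_B (nothing connected across the terminals).
Nodal analysis, taking node 3 as the 0 V reference.
Source V1 fixes V_0 = 10 V.
KCL at each unknown node (sum of currents leaving = 0; resistances in Ω):
  Node 1: (V_1 - 10)/30 + (V_1 - V_2)/8.2 + (V_1 - 0)/43 = 0
  Node 2: (V_2 - V_1)/8.2 + (V_2 - 0)/750 = 0
Collecting terms (coefficients in siemens):
  0.1785·V_1 - 0.122·V_2 = 0.3333
  0.1233·V_2 - 0.122·V_1 = 0
Determinant D = (0.1785)(0.1233) - (-0.122)(-0.122) = 0.007139
V_1 = [(0.3333)(0.1233) - (-0.122)(0)]/D = 5.756 V
V_2 = [(0.1785)(0) - (0.3333)(-0.122)]/D = 5.694 V
V_th = V_2 - V_3 = 5.694 - 0 = 5.694 V
Step 2 — R_th: zero the source — replace V1 by a short circuit (node 3 merges into node 0) — and find the resistance seen between A (node 2) and B (node 0).
Reduce the network between node 2 (A) and node 0 (B) by series/parallel combination:
  Rp1 = R1 ‖ R3 (parallel, both between nodes 0 and 1) = 1/(1/30 + 1/43) = 17.67 Ω
  Rs1 = R2 + Rp1 (series, joined only at node 1) = 8.2 + 17.67 = 25.87 Ω
  Rp2 = R4 ‖ Rs1 (parallel, both between nodes 0 and 2) = 1/(1/750 + 1/25.87) = 25.01 Ω
R_th = 25.01 Ω

Final answer: V_th = 5.694 V, R_th = 25.01 Ω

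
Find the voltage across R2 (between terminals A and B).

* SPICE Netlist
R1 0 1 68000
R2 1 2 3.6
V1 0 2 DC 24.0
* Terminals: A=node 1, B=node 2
R1 and R2 are in series across V1 (node 0 → node 1 → node 2), and the output A–B is taken across R2, so this is a voltage divider.
Series current: I = V1/(R1 + R2) = 24/(68000 + 3.6) = 24/68000 = 0.0003529 A
V_R2 = I × R2 = V1 × R2/(R1 + R2) = 24 × 3.6/68000 = 0.001271 V

Final answer: 0.001271 V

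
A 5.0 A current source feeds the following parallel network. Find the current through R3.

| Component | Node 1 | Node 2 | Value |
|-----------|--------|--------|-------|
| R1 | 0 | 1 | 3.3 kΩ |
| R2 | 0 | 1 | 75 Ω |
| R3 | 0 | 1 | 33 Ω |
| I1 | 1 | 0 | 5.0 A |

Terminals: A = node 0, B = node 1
All resistors sit directly between nodes 0 and 1, so they are in parallel and share one voltage V; the full source current 5 A splits among them.
1/R_par = 1/3300 + 1/75 + 1/33 = 0.04394 S  =>  R_par = 22.76 Ω
V = I × R_par = 5 × 22.76 = 113.8 V
I_R3 = V/R3 = 113.8/33 = 3.448 A

Final answer: 3.448 A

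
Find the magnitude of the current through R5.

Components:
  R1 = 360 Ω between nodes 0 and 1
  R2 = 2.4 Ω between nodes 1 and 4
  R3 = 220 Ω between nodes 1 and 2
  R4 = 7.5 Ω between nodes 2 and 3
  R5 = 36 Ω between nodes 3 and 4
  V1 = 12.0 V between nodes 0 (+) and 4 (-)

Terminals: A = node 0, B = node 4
Nodal analysis, taking node 4 as the 0 V reference.
Source V1 fixes V_0 = 12 V.
KCL at each unknown node (sum of currents leaving = 0; resistances in Ω):
  Node 1: (V_1 - 12)/360 + (V_1 - 0)/2.4 + (V_1 - V_2)/220 = 0
  Node 2: (V_2 - V_1)/220 + (V_2 - V_3)/7.5 = 0
  Node 3: (V_3 - V_2)/7.5 + (V_3 - 0)/36 = 0
Collecting terms (coefficients in siemens):
  0.424·V_1 - 0.004545·V_2 = 0.03333
  0.1379·V_2 - 0.004545·V_1 - 0.1333·V_3 = 0
  0.1611·V_3 - 0.1333·V_2 = 0
Solving these 3 simultaneous equations (Gaussian elimination) gives:
  V_1 = 0.07876 V, V_2 = 0.013 V, V_3 = 0.01076 V
I_R5 = (V_3 - V_4)/R5 = (0.01076 - 0)/36 = 0.0002989 A
|I_R5| = 0.0002989 A

Final answer: |I_R5| = 0.0002989 A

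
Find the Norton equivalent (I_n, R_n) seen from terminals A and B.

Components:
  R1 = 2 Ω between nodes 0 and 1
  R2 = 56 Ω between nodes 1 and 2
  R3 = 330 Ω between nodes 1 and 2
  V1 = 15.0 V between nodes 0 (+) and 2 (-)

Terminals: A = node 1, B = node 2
Find the Thévenin equivalent first; then I_n = V_th/R_th and R_n = R_th.
Step 1 — V_th is the open-circuit voltage V_A - V_B (nothing connected across the terminals).
Nodal analysis, taking node 2 as the 0 V reference.
Source V1 fixes V_0 = 15 V.
KCL at each unknown node (sum of currents leaving = 0; resistances in Ω):
  Node 1: (V_1 - 15)/2 + (V_1 - 0)/56 + (V_1 - 0)/330 = 0
Collecting terms: 0.5209 × V_1 = 7.5  =>  V_1 = 14.4 V
V_th = V_1 - V_2 = 14.4 - 0 = 14.4 V
Step 2 — R_th: zero the source — replace V1 by a short circuit (node 2 merges into node 0) — and find the resistance seen between A (node 1) and B (node 0).
Reduce the network between node 1 (A) and node 0 (B) by series/parallel combination:
  Rp1 = R1 ‖ R2 ‖ R3 (parallel, all between nodes 0 and 1) = 1/(1/2 + 1/56 + 1/330) = 1.92 Ω
R_th = 1.92 Ω
I_n = V_th/R_th = 14.4/1.92 = 7.5 A, and R_n = R_th = 1.92 Ω

Final answer: I_n = 7.5 A, R_n = 1.92 Ω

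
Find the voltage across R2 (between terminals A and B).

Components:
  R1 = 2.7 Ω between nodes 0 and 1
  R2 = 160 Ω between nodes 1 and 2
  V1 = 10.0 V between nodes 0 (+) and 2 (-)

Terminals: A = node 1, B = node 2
R1 and R2 are in series across V1 (node 0 → node 1 → node 2), and the output A–B is taken across R2, so this is a voltage divider.
Series current: I = V1/(R1 + R2) = 10/(2.7 + 160) = 10/162.7 = 0.06146 A
V_R2 = I × R2 = V1 × R2/(R1 + R2) = 10 × 160/162.7 = 9.834 V

Final answer: 9.834 V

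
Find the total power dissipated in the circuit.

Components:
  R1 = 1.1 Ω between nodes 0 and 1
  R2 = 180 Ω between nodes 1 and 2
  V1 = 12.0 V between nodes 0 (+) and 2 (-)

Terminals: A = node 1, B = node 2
Nodal analysis, taking node 2 as the 0 V reference.
Source V1 fixes V_0 = 12 V.
KCL at each unknown node (sum of currents leaving = 0; resistances in Ω):
  Node 1: (V_1 - 12)/1.1 + (V_1 - 0)/180 = 0
Collecting terms: 0.9146 × V_1 = 10.91  =>  V_1 = 11.93 V
Power in each resistor, P = (ΔV)²/R:
  P_R1 = (12 - 11.93)²/1.1 = 0.00483 W
  P_R2 = (11.93 - 0)²/180 = 0.7903 W
P_total = P_R1 + P_R2 = 0.7951 W

Final answer: 0.7951 W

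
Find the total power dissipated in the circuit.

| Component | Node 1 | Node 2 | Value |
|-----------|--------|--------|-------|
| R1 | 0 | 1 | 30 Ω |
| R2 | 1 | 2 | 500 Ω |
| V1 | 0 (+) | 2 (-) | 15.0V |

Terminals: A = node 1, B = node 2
Nodal analysis, taking node 2 as the 0 V reference.
Source V1 fixes V_0 = 15 V.
KCL at each unknown node (sum of currents leaving = 0; resistances in Ω):
  Node 1: (V_1 - 15)/30 + (V_1 - 0)/500 = 0
Collecting terms: 0.03533 × V_1 = 0.5  =>  V_1 = 14.15 V
Power in each resistor, P = (ΔV)²/R:
  P_R1 = (15 - 14.15)²/30 = 0.02403 W
  P_R2 = (14.15 - 0)²/500 = 0.4005 W
P_total = P_R1 + P_R2 = 0.4245 W

Final answer: 0.4245 W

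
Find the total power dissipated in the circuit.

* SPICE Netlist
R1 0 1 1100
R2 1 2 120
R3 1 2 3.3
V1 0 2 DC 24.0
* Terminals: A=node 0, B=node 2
Nodal analysis, taking node 2 as the 0 V reference.
Source V1 fixes V_0 = 24 V.
KCL at each unknown node (sum of currents leaving = 0; resistances in Ω):
  Node 1: (V_1 - 24)/1100 + (V_1 - 0)/120 + (V_1 - 0)/3.3 = 0
Collecting terms: 0.3123 × V_1 = 0.02182  =>  V_1 = 0.06987 V
Power in each resistor, P = (ΔV)²/R:
  P_R1 = (24 - 0.06987)²/1100 = 0.5206 W
  P_R2 = (0.06987 - 0)²/120 = 0.00004068 W
  P_R3 = (0.06987 - 0)²/3.3 = 0.001479 W
P_total = P_R1 + P_R2 + P_R3 = 0.5221 W

Final answer: 0.5221 W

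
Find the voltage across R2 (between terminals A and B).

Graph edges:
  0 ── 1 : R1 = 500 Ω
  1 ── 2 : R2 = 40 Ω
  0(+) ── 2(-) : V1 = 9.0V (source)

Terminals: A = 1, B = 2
R1 and R2 are in series across V1 (node 0 → node 1 → node 2), and the output A–B is taken across R2, so this is a voltage divider.
Series current: I = V1/(R1 + R2) = 9/(500 + 40) = 9/540 = 0.01667 A
V_R2 = I × R2 = V1 × R2/(R1 + R2) = 9 × 40/540 = 0.6667 V

Final answer: 0.6667 V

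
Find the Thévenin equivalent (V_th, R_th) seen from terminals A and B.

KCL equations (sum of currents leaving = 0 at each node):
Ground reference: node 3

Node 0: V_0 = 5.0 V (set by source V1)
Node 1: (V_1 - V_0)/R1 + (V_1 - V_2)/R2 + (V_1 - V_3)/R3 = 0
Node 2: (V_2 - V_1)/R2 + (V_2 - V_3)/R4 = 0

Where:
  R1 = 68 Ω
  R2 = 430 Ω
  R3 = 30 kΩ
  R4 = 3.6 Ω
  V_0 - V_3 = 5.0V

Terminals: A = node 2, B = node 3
Step 1 — V_th is the open-circuit voltage V_A - V_B (nothing connected across the terminals).
Nodal analysis, taking node 3 as the 0 V reference.
Source V1 fixes V_0 = 5 V.
KCL at each unknown node (sum of currents leaving = 0; resistances in Ω):
  Node 1: (V_1 - 5)/68 + (V_1 - V_2)/430 + (V_1 - 0)/30000 = 0
  Node 2: (V_2 - V_1)/430 + (V_2 - 0)/3.6 = 0
Collecting terms (coefficients in siemens):
  0.01706·V_1 - 0.002326·V_2 = 0.07353
  0.2801·V_2 - 0.002326·V_1 = 0
Determinant D = (0.01706)(0.2801) - (-0.002326)(-0.002326) = 0.004774
V_1 = [(0.07353)(0.2801) - (-0.002326)(0)]/D = 4.314 V
V_2 = [(0.01706)(0) - (0.07353)(-0.002326)]/D = 0.03581 V
V_th = V_2 - V_3 = 0.03581 - 0 = 0.03581 V
Step 2 — R_th: zero the source — replace V1 by a short circuit (node 3 merges into node 0) — and find the resistance seen between A (node 2) and B (node 0).
Reduce the network between node 2 (A) and node 0 (B) by series/parallel combination:
  Rp1 = R1 ‖ R3 (parallel, both between nodes 0 and 1) = 1/(1/68 + 1/30000) = 67.85 Ω
  Rs1 = R2 + Rp1 (series, joined only at node 1) = 430 + 67.85 = 497.8 Ω
  Rp2 = R4 ‖ Rs1 (parallel, both between nodes 0 and 2) = 1/(1/3.6 + 1/497.8) = 3.574 Ω
R_th = 3.574 Ω

Final answer: V_th = 0.03581 V, R_th = 3.574 Ω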